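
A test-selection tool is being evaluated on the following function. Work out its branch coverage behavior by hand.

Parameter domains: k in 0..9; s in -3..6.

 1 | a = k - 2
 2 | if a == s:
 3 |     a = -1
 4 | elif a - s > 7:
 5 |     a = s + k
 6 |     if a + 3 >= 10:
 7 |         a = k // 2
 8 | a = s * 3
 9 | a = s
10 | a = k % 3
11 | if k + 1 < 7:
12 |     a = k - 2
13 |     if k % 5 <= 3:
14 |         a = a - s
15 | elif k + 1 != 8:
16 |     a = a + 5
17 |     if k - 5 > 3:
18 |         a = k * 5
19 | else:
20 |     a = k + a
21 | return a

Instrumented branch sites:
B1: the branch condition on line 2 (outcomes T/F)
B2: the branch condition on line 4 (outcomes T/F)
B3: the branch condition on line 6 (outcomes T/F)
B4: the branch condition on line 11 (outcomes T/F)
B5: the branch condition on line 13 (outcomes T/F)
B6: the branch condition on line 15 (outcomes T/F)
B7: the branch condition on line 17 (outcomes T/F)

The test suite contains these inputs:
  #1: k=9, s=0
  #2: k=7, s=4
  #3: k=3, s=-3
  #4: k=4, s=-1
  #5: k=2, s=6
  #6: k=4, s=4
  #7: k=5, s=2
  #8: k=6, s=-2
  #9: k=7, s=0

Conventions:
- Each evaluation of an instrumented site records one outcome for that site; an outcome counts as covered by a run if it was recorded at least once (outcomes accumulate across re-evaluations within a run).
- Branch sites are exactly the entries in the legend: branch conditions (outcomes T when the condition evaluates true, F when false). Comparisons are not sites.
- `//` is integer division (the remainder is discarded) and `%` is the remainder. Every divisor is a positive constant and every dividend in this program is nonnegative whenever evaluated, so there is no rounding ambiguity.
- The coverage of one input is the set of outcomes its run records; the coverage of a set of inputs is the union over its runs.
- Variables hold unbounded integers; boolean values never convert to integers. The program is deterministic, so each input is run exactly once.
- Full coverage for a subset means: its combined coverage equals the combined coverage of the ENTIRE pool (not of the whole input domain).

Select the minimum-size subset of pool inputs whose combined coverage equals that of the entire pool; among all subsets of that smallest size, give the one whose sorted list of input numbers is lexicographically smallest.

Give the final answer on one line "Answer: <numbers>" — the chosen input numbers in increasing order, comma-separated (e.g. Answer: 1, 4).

test 1 (k=9, s=0) hits B1=F, B2=F, B4=F, B6=T, B7=T
test 2 (k=7, s=4) hits B1=F, B2=F, B4=F, B6=F
test 3 (k=3, s=-3) hits B1=F, B2=F, B4=T, B5=T
test 4 (k=4, s=-1) hits B1=F, B2=F, B4=T, B5=F
test 5 (k=2, s=6) hits B1=F, B2=F, B4=T, B5=T
test 6 (k=4, s=4) hits B1=F, B2=F, B4=T, B5=F
test 7 (k=5, s=2) hits B1=F, B2=F, B4=T, B5=T
test 8 (k=6, s=-2) hits B1=F, B2=F, B4=F, B6=T, B7=F
test 9 (k=7, s=0) hits B1=F, B2=F, B4=F, B6=F
the full pool covers 10 outcomes: B1=F, B2=F, B4=T, B4=F, B5=T, B5=F, B6=T, B6=F, B7=T, B7=F
size 1 is not enough: best union over all size-1 subsets is 5/10
size 2 is not enough: best union over all size-2 subsets is 7/10
size 3 is not enough: best union over all size-3 subsets is 8/10
size 4 is not enough: best union over all size-4 subsets is 9/10
at size 5, {1, 2, 3, 4, 8} reaches all 10 outcomes; every lexicographically earlier size-5 subset fails

Answer: 1, 2, 3, 4, 8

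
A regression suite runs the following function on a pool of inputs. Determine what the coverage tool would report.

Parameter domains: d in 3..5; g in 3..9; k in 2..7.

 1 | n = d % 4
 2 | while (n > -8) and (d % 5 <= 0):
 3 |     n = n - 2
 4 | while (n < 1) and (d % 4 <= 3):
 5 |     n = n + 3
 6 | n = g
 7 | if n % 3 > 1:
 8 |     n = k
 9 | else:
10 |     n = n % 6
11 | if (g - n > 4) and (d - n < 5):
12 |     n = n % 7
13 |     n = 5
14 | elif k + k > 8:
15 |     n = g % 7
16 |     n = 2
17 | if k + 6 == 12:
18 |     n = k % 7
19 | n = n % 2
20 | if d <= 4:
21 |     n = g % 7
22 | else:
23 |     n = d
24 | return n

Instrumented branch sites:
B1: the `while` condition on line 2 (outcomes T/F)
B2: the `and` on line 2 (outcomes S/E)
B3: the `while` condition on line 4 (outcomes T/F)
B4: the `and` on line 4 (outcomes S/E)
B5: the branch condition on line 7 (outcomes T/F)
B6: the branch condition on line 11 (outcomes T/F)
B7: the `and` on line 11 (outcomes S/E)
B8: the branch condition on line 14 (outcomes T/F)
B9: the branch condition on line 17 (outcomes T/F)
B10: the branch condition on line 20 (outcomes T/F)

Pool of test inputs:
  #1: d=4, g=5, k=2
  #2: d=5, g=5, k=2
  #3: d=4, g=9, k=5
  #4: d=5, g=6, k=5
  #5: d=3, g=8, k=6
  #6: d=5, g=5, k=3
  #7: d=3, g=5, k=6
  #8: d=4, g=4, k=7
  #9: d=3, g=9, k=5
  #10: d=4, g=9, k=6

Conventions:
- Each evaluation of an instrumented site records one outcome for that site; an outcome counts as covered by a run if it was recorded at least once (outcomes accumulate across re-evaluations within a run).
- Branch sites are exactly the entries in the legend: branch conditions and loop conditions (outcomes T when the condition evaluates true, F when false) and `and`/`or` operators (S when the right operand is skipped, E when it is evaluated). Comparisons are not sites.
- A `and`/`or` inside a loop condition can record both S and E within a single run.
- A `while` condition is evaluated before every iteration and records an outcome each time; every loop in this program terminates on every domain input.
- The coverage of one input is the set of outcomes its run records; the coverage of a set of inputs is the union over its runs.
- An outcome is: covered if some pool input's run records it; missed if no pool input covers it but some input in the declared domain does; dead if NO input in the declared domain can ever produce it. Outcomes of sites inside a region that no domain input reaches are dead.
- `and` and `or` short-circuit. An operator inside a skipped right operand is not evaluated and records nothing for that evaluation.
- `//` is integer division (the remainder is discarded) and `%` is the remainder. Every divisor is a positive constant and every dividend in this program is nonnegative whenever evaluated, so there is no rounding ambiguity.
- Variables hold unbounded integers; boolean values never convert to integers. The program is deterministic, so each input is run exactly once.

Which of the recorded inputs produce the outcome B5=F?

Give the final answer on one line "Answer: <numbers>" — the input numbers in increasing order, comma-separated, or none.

input #1 (d=4, g=5, k=2): misses B5=F
input #2 (d=5, g=5, k=2): misses B5=F
input #3 (d=4, g=9, k=5): covers B5=F
input #4 (d=5, g=6, k=5): covers B5=F
input #5 (d=3, g=8, k=6): misses B5=F
input #6 (d=5, g=5, k=3): misses B5=F
input #7 (d=3, g=5, k=6): misses B5=F
input #8 (d=4, g=4, k=7): covers B5=F
input #9 (d=3, g=9, k=5): covers B5=F
input #10 (d=4, g=9, k=6): covers B5=F

Answer: 3, 4, 8, 9, 10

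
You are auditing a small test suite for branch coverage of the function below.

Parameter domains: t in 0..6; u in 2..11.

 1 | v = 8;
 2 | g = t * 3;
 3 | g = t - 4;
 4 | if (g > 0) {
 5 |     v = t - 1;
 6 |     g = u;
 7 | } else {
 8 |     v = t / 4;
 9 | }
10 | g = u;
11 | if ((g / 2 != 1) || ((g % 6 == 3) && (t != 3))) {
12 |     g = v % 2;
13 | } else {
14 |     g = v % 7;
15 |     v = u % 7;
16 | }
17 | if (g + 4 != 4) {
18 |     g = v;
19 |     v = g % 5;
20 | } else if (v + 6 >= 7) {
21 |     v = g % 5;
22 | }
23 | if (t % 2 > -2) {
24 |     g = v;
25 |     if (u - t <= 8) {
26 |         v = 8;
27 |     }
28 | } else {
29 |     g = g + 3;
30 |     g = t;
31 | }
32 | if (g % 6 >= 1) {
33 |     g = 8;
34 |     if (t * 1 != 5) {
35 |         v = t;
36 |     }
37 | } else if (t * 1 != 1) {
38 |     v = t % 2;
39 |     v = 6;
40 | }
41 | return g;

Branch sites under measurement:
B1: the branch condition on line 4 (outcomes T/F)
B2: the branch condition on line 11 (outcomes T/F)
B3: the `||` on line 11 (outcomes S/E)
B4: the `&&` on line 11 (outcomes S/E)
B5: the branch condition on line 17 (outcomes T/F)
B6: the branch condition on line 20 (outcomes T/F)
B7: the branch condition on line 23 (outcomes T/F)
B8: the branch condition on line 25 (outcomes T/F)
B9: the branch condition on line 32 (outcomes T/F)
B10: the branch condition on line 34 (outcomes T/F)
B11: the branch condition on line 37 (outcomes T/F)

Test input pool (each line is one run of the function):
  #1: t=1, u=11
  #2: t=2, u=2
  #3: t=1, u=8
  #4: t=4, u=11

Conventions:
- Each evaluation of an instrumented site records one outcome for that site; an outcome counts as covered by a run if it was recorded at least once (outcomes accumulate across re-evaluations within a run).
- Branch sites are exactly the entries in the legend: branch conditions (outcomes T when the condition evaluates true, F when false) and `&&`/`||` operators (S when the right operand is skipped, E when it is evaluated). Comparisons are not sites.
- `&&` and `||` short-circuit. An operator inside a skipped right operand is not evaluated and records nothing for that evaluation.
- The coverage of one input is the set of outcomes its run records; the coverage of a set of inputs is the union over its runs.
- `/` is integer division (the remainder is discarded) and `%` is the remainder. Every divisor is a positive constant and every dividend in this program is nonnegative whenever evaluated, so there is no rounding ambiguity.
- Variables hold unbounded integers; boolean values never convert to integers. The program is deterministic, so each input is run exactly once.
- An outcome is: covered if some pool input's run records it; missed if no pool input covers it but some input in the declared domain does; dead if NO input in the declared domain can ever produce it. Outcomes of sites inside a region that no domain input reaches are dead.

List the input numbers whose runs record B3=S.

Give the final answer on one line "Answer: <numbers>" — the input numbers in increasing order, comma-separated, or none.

input #1 (t=1, u=11): covers B3=S
input #2 (t=2, u=2): misses B3=S
input #3 (t=1, u=8): covers B3=S
input #4 (t=4, u=11): covers B3=S

Answer: 1, 3, 4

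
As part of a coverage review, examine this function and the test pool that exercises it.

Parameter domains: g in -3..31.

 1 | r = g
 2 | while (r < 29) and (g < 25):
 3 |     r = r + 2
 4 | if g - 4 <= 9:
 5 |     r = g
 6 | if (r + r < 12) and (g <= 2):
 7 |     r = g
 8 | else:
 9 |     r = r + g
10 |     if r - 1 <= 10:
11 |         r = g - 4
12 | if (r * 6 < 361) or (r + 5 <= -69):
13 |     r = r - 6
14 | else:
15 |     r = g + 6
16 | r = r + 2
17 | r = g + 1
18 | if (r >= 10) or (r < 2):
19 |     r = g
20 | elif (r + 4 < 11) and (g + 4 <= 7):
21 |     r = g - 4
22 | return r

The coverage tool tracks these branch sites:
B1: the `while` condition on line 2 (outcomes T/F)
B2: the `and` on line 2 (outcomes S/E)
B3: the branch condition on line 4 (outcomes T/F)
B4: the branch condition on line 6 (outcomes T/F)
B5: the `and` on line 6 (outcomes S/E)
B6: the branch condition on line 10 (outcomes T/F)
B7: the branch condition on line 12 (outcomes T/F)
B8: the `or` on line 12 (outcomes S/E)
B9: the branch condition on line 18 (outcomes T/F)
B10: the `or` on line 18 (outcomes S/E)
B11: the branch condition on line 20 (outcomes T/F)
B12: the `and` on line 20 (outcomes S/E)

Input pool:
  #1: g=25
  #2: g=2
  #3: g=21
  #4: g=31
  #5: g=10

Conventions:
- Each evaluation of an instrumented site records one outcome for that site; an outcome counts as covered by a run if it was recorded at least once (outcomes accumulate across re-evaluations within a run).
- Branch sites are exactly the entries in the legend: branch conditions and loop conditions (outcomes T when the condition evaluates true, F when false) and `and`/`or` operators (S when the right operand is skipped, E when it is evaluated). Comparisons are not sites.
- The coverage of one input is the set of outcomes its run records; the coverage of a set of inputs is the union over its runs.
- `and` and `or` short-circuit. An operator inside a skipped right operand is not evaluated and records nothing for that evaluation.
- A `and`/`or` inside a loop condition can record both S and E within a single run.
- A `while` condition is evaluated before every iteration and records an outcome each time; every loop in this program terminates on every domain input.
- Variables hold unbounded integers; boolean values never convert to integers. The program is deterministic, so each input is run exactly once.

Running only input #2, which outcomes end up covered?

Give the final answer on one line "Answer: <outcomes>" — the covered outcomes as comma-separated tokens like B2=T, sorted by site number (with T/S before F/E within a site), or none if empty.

Event log for input #2 (g=2):
  B2->E, B1->T, B2->E, B1->T, B2->E, B1->T, B2->E, B1->T, B2->E, B1->T
  B2->E, B1->T, B2->E, B1->T, B2->E, B1->T, B2->E, B1->T, B2->E, B1->T
  B2->E, B1->T, B2->E, B1->T, B2->E, B1->T, B2->E, B1->T, B2->S, B1->F
  B3->T, B5->E, B4->T, B8->S, B7->T, B10->E, B9->F, B12->E, B11->T
collecting distinct outcomes: B1=T, B1=F, B2=S, B2=E, B3=T, B4=T, B5=E, B7=T, B8=S, B9=F, B10=E, B11=T, B12=E

Answer: B1=T, B1=F, B2=S, B2=E, B3=T, B4=T, B5=E, B7=T, B8=S, B9=F, B10=E, B11=T, B12=E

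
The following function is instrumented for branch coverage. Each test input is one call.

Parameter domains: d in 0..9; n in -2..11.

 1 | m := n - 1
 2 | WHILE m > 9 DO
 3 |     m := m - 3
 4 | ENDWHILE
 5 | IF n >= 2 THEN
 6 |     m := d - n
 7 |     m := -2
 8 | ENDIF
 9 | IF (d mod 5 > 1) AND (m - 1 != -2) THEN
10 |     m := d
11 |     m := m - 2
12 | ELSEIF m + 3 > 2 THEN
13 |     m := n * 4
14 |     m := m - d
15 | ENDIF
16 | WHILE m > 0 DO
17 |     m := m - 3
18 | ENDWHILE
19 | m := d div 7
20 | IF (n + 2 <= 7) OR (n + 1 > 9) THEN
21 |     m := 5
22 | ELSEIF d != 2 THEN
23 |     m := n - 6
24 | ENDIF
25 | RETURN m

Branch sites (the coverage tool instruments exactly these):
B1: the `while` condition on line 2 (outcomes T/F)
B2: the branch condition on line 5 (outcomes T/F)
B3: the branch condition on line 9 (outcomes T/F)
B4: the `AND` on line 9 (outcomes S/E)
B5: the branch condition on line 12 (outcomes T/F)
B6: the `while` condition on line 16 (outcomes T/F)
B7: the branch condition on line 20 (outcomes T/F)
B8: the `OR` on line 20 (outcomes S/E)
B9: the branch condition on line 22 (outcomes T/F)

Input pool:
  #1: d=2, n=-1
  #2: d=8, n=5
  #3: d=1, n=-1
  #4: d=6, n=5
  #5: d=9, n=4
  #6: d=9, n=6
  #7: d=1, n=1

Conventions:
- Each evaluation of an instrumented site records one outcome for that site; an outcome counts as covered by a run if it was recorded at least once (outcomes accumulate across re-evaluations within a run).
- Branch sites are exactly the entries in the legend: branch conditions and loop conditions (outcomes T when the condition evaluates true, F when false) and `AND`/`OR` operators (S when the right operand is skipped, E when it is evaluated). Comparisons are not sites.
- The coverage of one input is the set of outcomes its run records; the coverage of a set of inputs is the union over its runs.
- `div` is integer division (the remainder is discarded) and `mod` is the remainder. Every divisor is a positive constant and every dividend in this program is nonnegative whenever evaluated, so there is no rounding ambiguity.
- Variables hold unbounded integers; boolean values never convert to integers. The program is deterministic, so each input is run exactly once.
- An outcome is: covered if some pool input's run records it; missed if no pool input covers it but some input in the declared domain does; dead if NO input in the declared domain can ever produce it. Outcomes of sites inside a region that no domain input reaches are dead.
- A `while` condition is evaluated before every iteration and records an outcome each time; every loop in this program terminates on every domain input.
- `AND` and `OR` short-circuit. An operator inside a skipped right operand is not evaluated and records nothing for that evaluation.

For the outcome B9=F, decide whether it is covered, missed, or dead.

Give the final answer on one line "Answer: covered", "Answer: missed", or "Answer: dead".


no pool input records B9=F
but domain input (d=2, n=6) does record it -> reachable, so missed
Answer: missed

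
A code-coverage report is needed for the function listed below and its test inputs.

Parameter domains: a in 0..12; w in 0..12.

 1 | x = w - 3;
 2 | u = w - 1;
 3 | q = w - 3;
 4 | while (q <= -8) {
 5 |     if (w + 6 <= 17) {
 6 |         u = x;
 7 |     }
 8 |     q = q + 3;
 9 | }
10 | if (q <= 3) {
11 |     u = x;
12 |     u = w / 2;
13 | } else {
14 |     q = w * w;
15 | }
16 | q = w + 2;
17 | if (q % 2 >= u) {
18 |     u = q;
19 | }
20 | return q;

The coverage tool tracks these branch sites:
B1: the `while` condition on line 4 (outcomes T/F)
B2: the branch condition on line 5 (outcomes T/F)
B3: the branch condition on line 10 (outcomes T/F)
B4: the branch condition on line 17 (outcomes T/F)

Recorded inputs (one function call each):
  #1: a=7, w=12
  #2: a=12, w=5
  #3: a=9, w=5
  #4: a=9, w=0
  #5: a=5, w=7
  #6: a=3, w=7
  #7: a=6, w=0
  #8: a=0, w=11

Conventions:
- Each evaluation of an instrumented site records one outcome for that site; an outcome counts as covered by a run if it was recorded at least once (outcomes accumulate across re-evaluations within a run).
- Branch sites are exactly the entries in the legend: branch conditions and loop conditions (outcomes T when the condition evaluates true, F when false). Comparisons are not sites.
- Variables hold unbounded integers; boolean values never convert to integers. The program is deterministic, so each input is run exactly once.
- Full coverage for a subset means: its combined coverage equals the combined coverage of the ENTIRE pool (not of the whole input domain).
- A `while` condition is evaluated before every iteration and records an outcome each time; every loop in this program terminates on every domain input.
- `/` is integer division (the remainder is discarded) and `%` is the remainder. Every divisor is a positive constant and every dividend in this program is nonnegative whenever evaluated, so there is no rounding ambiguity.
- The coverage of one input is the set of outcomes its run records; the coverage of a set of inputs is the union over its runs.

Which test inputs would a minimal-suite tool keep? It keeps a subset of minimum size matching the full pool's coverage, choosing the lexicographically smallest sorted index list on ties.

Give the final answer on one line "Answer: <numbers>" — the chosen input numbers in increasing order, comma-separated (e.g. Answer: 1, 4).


run #1 (a=7, w=12) runs B1->F, B3->F, B4->F; records B1=F, B3=F, B4=F
run #2 (a=12, w=5) runs B1->F, B3->T, B4->F; records B1=F, B3=T, B4=F
run #3 (a=9, w=5) runs B1->F, B3->T, B4->F; records B1=F, B3=T, B4=F
run #4 (a=9, w=0) runs B1->F, B3->T, B4->T; records B1=F, B3=T, B4=T
run #5 (a=5, w=7) runs B1->F, B3->F, B4->F; records B1=F, B3=F, B4=F
run #6 (a=3, w=7) runs B1->F, B3->F, B4->F; records B1=F, B3=F, B4=F
run #7 (a=6, w=0) runs B1->F, B3->T, B4->T; records B1=F, B3=T, B4=T
run #8 (a=0, w=11) runs B1->F, B3->F, B4->F; records B1=F, B3=F, B4=F
pool-wide coverage (5 outcomes): B1=F, B3=T, B3=F, B4=T, B4=F
no size-1 subset reaches all 5 outcomes (best union: 3/5)
at size 2, {1, 4} reaches all 5 outcomes; every lexicographically earlier size-2 subset fails
Answer: 1, 4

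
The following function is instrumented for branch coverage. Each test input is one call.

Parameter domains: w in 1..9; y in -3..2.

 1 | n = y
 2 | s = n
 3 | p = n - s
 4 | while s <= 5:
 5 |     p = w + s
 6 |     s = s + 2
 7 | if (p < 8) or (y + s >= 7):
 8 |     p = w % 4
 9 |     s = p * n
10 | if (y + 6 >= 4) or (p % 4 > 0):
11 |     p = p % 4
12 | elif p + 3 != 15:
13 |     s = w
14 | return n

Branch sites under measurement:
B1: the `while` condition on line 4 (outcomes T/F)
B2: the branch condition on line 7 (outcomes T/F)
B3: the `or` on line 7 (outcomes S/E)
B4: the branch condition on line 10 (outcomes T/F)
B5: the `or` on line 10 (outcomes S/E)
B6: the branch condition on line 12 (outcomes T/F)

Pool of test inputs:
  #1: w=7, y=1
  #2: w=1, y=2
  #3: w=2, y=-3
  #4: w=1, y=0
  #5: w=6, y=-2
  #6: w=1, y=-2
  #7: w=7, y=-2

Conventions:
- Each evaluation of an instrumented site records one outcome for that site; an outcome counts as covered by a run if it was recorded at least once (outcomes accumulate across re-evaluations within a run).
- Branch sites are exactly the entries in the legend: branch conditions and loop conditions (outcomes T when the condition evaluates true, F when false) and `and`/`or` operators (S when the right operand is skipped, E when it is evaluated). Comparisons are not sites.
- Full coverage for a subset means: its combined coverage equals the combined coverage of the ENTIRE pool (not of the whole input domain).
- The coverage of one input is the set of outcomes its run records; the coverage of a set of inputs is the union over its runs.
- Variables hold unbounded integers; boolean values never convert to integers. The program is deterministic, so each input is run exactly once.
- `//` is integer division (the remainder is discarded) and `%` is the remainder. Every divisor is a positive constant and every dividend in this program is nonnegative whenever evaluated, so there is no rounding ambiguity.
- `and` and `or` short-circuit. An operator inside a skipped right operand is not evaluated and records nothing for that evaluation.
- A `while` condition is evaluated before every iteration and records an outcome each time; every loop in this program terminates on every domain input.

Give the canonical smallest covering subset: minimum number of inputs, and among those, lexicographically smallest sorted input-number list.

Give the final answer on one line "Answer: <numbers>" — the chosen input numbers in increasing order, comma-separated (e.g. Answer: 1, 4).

input #1 (w=7, y=1): events B1->T, B1->T, B1->T, B1->F, B3->E, B2->T, B5->S, B4->T; covers B1=T, B1=F, B2=T, B3=E, B4=T, B5=S
input #2 (w=1, y=2): events B1->T, B1->T, B1->F, B3->S, B2->T, B5->S, B4->T; covers B1=T, B1=F, B2=T, B3=S, B4=T, B5=S
input #3 (w=2, y=-3): events B1->T, B1->T, B1->T, B1->T, B1->T, B1->F, B3->S, B2->T, B5->E, B4->T; covers B1=T, B1=F, B2=T, B3=S, B4=T, B5=E
input #4 (w=1, y=0): events B1->T, B1->T, B1->T, B1->F, B3->S, B2->T, B5->S, B4->T; covers B1=T, B1=F, B2=T, B3=S, B4=T, B5=S
input #5 (w=6, y=-2): events B1->T, B1->T, B1->T, B1->T, B1->F, B3->E, B2->F, B5->S, B4->T; covers B1=T, B1=F, B2=F, B3=E, B4=T, B5=S
input #6 (w=1, y=-2): events B1->T, B1->T, B1->T, B1->T, B1->F, B3->S, B2->T, B5->S, B4->T; covers B1=T, B1=F, B2=T, B3=S, B4=T, B5=S
input #7 (w=7, y=-2): events B1->T, B1->T, B1->T, B1->T, B1->F, B3->E, B2->F, B5->S, B4->T; covers B1=T, B1=F, B2=F, B3=E, B4=T, B5=S
union over all inputs: B1=T, B1=F, B2=T, B2=F, B3=S, B3=E, B4=T, B5=S, B5=E (9 outcomes)
every size-1 subset falls short of the 9 outcomes (best: 6/9)
size 2: inputs {3, 5} cover all 9 outcomes, and no lexicographically smaller subset of this size does

Answer: 3, 5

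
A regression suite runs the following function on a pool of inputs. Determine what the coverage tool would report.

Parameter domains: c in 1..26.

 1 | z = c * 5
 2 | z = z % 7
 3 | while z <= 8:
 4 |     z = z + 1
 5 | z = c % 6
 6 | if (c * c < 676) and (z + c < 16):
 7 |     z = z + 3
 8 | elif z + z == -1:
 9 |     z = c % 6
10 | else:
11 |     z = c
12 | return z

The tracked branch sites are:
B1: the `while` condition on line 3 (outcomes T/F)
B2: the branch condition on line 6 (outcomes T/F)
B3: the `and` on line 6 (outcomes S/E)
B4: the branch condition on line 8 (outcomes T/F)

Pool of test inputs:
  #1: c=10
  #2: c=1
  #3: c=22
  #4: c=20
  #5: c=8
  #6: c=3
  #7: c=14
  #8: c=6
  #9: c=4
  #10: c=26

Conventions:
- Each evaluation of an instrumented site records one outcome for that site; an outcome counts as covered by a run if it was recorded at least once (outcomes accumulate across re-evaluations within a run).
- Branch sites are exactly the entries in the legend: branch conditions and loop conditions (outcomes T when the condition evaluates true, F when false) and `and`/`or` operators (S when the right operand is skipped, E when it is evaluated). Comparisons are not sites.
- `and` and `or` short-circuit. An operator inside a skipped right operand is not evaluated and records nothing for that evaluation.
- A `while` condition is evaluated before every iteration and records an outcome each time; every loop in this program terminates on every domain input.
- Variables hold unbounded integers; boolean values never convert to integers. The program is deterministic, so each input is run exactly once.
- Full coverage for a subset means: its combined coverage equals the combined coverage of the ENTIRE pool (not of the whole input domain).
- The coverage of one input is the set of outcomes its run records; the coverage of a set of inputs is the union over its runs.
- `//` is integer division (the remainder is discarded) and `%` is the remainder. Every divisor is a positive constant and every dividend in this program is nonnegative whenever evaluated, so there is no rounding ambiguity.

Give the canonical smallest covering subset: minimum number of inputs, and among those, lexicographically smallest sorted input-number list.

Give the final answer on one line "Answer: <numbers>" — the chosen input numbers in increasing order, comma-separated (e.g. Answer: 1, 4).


test 1 (c=10) fires B1->T, B1->T, B1->T, B1->T, B1->T, B1->T, B1->T, B1->T, B1->F, B3->E, B2->T; hits B1=T, B1=F, B2=T, B3=E
test 2 (c=1) fires B1->T, B1->T, B1->T, B1->T, B1->F, B3->E, B2->T; hits B1=T, B1=F, B2=T, B3=E
test 3 (c=22) fires B1->T, B1->T, B1->T, B1->T, B1->F, B3->E, B2->F, B4->F; hits B1=T, B1=F, B2=F, B3=E, B4=F
test 4 (c=20) fires B1->T, B1->T, B1->T, B1->T, B1->T, B1->T, B1->T, B1->F, B3->E, B2->F, B4->F; hits B1=T, B1=F, B2=F, B3=E, B4=F
test 5 (c=8) fires B1->T, B1->T, B1->T, B1->T, B1->F, B3->E, B2->T; hits B1=T, B1=F, B2=T, B3=E
test 6 (c=3) fires B1->T, B1->T, B1->T, B1->T, B1->T, B1->T, B1->T, B1->T, B1->F, B3->E, B2->T; hits B1=T, B1=F, B2=T, B3=E
test 7 (c=14) fires B1->T, B1->T, B1->T, B1->T, B1->T, B1->T, B1->T, B1->T, B1->T, B1->F, B3->E, B2->F, B4->F; hits B1=T, B1=F, B2=F, B3=E, B4=F
test 8 (c=6) fires B1->T, B1->T, B1->T, B1->T, B1->T, B1->T, B1->T, B1->F, B3->E, B2->T; hits B1=T, B1=F, B2=T, B3=E
test 9 (c=4) fires B1->T, B1->T, B1->T, B1->F, B3->E, B2->T; hits B1=T, B1=F, B2=T, B3=E
test 10 (c=26) fires B1->T, B1->T, B1->T, B1->T, B1->T, B1->F, B3->S, B2->F, B4->F; hits B1=T, B1=F, B2=F, B3=S, B4=F
together the pool reaches 7 outcomes: B1=T, B1=F, B2=T, B2=F, B3=S, B3=E, B4=F
checked all size-1 subsets: none covers 7 outcomes (max 5/7)
size 2: inputs {1, 10} cover all 7 outcomes, and no lexicographically smaller subset of this size does
Answer: 1, 10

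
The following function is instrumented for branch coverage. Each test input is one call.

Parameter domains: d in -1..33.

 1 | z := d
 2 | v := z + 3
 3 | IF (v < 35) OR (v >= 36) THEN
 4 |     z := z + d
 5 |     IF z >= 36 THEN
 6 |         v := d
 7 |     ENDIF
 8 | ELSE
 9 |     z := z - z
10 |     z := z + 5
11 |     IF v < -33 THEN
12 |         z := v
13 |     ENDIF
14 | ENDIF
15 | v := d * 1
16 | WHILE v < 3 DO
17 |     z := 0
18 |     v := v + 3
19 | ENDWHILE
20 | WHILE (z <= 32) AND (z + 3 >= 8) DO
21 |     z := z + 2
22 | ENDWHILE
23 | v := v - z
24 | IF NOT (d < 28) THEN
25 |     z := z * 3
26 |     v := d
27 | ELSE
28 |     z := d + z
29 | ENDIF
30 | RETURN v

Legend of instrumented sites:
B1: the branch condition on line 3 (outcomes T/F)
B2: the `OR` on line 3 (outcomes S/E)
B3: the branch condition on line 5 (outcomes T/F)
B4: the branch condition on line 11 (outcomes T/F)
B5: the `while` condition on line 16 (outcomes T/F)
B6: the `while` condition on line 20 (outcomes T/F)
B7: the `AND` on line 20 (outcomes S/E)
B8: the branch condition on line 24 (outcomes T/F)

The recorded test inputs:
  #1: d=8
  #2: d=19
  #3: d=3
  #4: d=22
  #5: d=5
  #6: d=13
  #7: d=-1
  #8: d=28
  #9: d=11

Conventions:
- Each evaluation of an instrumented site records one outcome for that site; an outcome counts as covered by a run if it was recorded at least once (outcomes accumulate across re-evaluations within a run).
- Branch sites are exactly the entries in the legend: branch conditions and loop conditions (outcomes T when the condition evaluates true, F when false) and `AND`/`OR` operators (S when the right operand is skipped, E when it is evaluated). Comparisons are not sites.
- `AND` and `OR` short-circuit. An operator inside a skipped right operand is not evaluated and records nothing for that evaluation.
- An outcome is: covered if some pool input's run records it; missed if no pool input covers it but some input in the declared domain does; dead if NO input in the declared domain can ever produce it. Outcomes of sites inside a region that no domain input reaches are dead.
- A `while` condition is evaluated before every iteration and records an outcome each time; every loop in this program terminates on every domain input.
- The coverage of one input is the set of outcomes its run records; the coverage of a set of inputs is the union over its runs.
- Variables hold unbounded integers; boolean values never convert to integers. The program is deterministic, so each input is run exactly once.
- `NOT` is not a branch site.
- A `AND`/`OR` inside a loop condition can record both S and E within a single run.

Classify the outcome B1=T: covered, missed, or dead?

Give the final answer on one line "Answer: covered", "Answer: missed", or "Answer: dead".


B1=T is recorded by pool input(s) 1, 2, 3, 4, 5, 6, 7, 8, 9 -> covered
Answer: covered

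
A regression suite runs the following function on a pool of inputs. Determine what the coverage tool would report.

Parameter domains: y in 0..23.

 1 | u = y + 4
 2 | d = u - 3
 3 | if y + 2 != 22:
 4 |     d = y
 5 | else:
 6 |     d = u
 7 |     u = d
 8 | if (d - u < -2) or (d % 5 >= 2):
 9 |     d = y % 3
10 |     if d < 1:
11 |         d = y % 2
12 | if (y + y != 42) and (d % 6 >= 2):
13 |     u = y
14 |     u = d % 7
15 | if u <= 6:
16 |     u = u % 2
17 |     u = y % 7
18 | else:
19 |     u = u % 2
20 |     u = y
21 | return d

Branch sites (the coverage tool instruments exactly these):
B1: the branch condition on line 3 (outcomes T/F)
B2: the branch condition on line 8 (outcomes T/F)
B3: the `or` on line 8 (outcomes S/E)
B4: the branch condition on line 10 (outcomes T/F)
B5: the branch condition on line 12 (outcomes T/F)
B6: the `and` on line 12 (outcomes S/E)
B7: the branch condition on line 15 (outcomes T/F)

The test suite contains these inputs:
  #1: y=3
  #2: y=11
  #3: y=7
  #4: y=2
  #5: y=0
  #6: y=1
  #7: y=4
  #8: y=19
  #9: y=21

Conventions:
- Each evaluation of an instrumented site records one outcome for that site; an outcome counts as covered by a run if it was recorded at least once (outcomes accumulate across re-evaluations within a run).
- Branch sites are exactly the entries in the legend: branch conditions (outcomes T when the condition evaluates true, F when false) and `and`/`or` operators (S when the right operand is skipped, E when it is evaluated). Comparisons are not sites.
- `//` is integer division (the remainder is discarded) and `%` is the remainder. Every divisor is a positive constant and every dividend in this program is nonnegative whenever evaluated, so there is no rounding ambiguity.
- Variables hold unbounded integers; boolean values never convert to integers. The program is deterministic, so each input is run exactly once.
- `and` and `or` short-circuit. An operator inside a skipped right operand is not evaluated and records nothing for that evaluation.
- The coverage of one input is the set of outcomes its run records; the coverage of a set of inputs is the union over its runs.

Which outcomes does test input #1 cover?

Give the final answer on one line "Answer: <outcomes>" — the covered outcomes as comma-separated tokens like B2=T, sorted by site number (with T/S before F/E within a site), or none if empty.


Event log for input #1 (y=3):
  B1->T, B3->S, B2->T, B4->T, B6->E, B5->F, B7->F
as a set, this run covers: B1=T, B2=T, B3=S, B4=T, B5=F, B6=E, B7=F
Answer: B1=T, B2=T, B3=S, B4=T, B5=F, B6=E, B7=F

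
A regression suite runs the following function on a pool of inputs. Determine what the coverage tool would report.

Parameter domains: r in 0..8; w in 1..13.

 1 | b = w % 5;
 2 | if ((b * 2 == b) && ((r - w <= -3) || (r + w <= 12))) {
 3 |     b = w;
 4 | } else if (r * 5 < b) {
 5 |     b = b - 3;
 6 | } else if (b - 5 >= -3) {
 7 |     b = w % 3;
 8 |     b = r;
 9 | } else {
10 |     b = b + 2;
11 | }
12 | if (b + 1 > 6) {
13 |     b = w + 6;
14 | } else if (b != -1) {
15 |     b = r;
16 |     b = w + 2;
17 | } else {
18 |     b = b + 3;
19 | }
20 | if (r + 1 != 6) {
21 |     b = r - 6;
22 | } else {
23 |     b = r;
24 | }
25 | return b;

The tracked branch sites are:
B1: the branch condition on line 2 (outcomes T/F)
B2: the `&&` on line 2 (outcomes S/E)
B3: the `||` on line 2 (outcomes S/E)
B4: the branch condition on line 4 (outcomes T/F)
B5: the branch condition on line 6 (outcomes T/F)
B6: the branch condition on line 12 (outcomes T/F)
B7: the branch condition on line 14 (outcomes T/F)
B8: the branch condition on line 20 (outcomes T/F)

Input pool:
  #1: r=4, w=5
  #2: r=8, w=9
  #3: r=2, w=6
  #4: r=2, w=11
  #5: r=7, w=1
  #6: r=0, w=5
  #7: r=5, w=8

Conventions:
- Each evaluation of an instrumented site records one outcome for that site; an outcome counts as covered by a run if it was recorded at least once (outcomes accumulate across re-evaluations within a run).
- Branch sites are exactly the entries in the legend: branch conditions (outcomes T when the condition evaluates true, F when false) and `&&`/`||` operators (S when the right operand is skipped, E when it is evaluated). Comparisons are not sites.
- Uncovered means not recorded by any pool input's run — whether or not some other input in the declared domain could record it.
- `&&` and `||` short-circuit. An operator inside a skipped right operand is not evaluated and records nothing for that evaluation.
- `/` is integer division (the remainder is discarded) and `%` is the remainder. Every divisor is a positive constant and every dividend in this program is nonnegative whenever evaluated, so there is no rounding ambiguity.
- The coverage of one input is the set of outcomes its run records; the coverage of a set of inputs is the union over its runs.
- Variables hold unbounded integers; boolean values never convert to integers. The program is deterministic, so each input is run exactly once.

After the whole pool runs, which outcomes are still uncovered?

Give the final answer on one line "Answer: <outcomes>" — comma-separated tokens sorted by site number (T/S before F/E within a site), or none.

run #1 (r=4, w=5) runs B2->E, B3->E, B1->T, B6->F, B7->T, B8->T; records B1=T, B2=E, B3=E, B6=F, B7=T, B8=T
run #2 (r=8, w=9) runs B2->S, B1->F, B4->F, B5->T, B6->T, B8->T; records B1=F, B2=S, B4=F, B5=T, B6=T, B8=T
run #3 (r=2, w=6) runs B2->S, B1->F, B4->F, B5->F, B6->F, B7->T, B8->T; records B1=F, B2=S, B4=F, B5=F, B6=F, B7=T, B8=T
run #4 (r=2, w=11) runs B2->S, B1->F, B4->F, B5->F, B6->F, B7->T, B8->T; records B1=F, B2=S, B4=F, B5=F, B6=F, B7=T, B8=T
run #5 (r=7, w=1) runs B2->S, B1->F, B4->F, B5->F, B6->F, B7->T, B8->T; records B1=F, B2=S, B4=F, B5=F, B6=F, B7=T, B8=T
run #6 (r=0, w=5) runs B2->E, B3->S, B1->T, B6->F, B7->T, B8->T; records B1=T, B2=E, B3=S, B6=F, B7=T, B8=T
run #7 (r=5, w=8) runs B2->S, B1->F, B4->F, B5->T, B6->F, B7->T, B8->F; records B1=F, B2=S, B4=F, B5=T, B6=F, B7=T, B8=F
union over the pool: B1=T, B1=F, B2=S, B2=E, B3=S, B3=E, B4=F, B5=T, B5=F, B6=T, B6=F, B7=T, B8=T, B8=F
uncovered (2 of 16): B4=T, B7=F

Answer: B4=T, B7=F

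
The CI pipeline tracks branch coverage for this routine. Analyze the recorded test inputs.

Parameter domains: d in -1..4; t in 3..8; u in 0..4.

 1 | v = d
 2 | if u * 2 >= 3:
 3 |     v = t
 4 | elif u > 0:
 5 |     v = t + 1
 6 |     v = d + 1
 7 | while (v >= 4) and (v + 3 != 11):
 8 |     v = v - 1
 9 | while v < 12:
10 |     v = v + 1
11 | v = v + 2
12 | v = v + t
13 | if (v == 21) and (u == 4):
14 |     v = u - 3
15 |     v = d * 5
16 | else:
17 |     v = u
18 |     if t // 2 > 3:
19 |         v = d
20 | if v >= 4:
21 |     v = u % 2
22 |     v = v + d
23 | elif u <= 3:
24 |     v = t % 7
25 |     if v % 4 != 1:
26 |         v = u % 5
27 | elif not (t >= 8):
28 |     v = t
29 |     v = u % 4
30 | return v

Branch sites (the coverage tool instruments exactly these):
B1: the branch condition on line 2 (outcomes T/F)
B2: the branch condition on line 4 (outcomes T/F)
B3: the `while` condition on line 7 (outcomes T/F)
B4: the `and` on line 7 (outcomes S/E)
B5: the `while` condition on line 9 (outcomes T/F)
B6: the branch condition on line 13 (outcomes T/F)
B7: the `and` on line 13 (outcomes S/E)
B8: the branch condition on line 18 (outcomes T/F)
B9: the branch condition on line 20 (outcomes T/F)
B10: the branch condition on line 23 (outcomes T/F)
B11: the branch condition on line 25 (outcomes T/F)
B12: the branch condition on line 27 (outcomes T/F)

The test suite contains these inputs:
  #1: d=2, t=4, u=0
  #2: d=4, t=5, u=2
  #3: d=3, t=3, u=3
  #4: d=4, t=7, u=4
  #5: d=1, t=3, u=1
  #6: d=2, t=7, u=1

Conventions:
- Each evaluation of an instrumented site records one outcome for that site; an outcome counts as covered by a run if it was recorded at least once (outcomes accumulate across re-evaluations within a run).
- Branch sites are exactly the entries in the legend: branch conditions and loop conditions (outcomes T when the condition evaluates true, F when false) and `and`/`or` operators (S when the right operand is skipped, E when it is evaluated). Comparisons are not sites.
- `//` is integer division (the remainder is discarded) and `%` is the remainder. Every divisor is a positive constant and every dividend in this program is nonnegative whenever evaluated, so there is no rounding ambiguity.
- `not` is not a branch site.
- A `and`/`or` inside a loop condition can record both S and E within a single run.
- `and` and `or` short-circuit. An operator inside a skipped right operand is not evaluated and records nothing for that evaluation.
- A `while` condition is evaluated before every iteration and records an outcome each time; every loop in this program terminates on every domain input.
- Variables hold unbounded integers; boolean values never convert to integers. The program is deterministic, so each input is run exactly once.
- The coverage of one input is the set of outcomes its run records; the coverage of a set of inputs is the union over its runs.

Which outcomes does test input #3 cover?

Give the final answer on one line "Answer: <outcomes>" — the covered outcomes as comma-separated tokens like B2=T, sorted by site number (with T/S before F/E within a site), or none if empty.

Event log for input #3 (d=3, t=3, u=3):
  B1->T, B4->S, B3->F, B5->T, B5->T, B5->T, B5->T, B5->T, B5->T, B5->T
  B5->T, B5->T, B5->F, B7->S, B6->F, B8->F, B9->F, B10->T, B11->T
as a set, this run covers: B1=T, B3=F, B4=S, B5=T, B5=F, B6=F, B7=S, B8=F, B9=F, B10=T, B11=T

Answer: B1=T, B3=F, B4=S, B5=T, B5=F, B6=F, B7=S, B8=F, B9=F, B10=T, B11=T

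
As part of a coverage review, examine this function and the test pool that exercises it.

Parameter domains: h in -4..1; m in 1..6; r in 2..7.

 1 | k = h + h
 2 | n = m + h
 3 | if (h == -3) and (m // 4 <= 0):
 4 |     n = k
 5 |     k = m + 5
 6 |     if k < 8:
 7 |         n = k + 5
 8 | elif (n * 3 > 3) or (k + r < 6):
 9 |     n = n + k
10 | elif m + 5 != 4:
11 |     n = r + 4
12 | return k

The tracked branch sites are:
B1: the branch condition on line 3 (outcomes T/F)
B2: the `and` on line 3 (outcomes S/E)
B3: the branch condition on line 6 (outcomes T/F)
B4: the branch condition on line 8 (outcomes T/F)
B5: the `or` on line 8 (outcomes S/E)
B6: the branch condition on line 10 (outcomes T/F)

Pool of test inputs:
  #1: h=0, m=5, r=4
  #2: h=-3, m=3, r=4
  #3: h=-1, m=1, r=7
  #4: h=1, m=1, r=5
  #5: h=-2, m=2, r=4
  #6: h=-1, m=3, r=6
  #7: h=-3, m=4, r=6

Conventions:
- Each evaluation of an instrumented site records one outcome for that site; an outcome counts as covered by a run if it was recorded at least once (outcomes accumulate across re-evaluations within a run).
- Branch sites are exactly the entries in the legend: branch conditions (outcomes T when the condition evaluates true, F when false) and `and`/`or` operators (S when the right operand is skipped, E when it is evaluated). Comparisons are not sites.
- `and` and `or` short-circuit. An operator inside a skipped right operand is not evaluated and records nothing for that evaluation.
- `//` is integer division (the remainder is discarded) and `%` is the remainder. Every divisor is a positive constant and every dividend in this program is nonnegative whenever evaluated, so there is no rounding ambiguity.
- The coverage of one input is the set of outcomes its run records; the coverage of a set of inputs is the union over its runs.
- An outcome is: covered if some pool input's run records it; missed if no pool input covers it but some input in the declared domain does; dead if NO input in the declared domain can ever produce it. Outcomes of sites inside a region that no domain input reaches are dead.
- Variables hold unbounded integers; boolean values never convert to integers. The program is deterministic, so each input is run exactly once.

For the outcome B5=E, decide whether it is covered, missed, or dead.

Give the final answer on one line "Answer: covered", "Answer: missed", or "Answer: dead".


B5=E is recorded by pool input(s) 3, 5, 7 -> covered
Answer: covered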